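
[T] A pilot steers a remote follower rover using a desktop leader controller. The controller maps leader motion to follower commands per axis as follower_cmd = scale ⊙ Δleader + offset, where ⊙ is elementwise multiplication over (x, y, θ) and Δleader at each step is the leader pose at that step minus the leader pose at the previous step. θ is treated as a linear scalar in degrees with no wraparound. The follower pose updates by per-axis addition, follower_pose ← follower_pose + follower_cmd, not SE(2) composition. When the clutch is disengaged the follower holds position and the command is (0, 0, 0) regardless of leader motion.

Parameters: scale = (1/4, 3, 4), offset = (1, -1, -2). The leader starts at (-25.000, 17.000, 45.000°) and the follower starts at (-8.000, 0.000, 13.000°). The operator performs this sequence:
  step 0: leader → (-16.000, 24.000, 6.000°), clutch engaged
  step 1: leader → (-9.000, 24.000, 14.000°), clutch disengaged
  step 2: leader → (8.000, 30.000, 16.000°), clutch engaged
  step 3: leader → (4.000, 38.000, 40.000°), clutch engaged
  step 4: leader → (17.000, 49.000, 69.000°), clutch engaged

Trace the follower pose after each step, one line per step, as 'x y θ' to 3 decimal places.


-4.750 20.000 -145.000
-4.750 20.000 -145.000
0.500 37.000 -139.000
0.500 60.000 -45.000
4.750 92.000 69.000

step 0: Δleader=(9.000, 7.000, -39.000°), engaged; cmd=(3.250, 20.000, -158.000°) → follower=(-4.750, 20.000, -145.000°)
step 1: Δleader=(7.000, 0.000, 8.000°), disengaged; cmd=(0,0,0) → follower holds at (-4.750, 20.000, -145.000°)
step 2: Δleader=(17.000, 6.000, 2.000°), engaged; cmd=(5.250, 17.000, 6.000°) → follower=(0.500, 37.000, -139.000°)
step 3: Δleader=(-4.000, 8.000, 24.000°), engaged; cmd=(0.000, 23.000, 94.000°) → follower=(0.500, 60.000, -45.000°)
step 4: Δleader=(13.000, 11.000, 29.000°), engaged; cmd=(4.250, 32.000, 114.000°) → follower=(4.750, 92.000, 69.000°)


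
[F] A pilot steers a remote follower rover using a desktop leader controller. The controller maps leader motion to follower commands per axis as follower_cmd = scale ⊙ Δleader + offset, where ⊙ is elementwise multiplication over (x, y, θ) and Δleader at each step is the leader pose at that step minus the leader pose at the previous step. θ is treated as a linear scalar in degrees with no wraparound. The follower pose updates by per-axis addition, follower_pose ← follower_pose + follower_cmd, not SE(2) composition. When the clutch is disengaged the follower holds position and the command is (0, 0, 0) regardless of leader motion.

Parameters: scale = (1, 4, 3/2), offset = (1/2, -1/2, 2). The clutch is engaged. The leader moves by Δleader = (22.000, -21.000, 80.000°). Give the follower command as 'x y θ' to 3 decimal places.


axis x: 1·22.000 + 1/2 = 22.500
axis y: 4·-21.000 + -1/2 = -84.500
axis θ: 3/2·80.000 + 2 = 122.000

22.500 -84.500 122.000


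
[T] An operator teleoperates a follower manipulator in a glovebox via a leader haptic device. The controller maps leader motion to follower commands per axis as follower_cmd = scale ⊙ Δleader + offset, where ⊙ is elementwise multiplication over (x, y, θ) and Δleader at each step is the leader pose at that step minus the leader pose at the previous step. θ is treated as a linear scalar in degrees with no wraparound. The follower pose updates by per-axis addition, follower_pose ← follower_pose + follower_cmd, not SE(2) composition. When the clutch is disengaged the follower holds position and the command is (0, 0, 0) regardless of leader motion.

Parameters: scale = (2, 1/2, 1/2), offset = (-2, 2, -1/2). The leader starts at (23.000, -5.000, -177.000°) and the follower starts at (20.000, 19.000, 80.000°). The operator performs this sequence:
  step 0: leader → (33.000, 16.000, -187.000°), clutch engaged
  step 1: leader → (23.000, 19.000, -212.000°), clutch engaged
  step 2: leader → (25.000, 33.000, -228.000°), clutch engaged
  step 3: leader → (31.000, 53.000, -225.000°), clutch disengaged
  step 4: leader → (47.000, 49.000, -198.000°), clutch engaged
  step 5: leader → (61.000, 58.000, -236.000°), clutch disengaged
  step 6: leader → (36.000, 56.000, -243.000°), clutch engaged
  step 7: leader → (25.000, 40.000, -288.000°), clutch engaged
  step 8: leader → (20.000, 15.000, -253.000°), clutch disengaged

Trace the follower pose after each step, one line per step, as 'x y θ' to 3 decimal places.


38.000 31.500 74.500
16.000 35.000 61.500
18.000 44.000 53.000
18.000 44.000 53.000
48.000 44.000 66.000
48.000 44.000 66.000
-4.000 45.000 62.000
-28.000 39.000 39.000
-28.000 39.000 39.000

step 0: Δleader=(10.000, 21.000, -10.000°), engaged; cmd=(18.000, 12.500, -5.500°) → follower=(38.000, 31.500, 74.500°)
step 1: Δleader=(-10.000, 3.000, -25.000°), engaged; cmd=(-22.000, 3.500, -13.000°) → follower=(16.000, 35.000, 61.500°)
step 2: Δleader=(2.000, 14.000, -16.000°), engaged; cmd=(2.000, 9.000, -8.500°) → follower=(18.000, 44.000, 53.000°)
step 3: Δleader=(6.000, 20.000, 3.000°), disengaged; cmd=(0,0,0) → follower holds at (18.000, 44.000, 53.000°)
step 4: Δleader=(16.000, -4.000, 27.000°), engaged; cmd=(30.000, 0.000, 13.000°) → follower=(48.000, 44.000, 66.000°)
step 5: Δleader=(14.000, 9.000, -38.000°), disengaged; cmd=(0,0,0) → follower holds at (48.000, 44.000, 66.000°)
step 6: Δleader=(-25.000, -2.000, -7.000°), engaged; cmd=(-52.000, 1.000, -4.000°) → follower=(-4.000, 45.000, 62.000°)
step 7: Δleader=(-11.000, -16.000, -45.000°), engaged; cmd=(-24.000, -6.000, -23.000°) → follower=(-28.000, 39.000, 39.000°)
step 8: Δleader=(-5.000, -25.000, 35.000°), disengaged; cmd=(0,0,0) → follower holds at (-28.000, 39.000, 39.000°)


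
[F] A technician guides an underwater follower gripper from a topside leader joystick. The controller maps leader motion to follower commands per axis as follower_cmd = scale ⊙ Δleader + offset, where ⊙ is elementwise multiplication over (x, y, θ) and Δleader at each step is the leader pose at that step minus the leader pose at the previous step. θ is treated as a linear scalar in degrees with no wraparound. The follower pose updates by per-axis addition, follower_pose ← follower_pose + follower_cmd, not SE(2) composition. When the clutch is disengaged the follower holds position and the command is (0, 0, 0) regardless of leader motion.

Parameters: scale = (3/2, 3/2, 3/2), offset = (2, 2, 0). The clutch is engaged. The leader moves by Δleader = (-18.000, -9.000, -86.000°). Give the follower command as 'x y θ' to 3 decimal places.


axis x: 3/2·-18.000 + 2 = -25.000
axis y: 3/2·-9.000 + 2 = -11.500
axis θ: 3/2·-86.000 + 0 = -129.000

-25.000 -11.500 -129.000


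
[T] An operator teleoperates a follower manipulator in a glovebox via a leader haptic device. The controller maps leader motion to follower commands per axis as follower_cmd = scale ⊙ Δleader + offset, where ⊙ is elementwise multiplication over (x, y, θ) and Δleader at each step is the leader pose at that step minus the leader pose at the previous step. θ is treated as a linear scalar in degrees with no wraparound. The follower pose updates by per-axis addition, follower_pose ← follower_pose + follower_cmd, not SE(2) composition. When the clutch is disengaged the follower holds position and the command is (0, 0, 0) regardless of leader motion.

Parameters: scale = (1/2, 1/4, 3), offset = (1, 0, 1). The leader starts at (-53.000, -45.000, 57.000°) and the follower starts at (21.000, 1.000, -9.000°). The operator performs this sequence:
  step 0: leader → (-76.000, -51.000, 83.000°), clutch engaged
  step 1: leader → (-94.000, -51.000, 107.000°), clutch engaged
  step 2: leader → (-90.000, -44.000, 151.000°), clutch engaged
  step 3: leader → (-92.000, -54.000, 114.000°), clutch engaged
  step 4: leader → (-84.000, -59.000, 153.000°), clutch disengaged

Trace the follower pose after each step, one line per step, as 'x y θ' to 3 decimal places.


10.500 -0.500 70.000
2.500 -0.500 143.000
5.500 1.250 276.000
5.500 -1.250 166.000
5.500 -1.250 166.000

step 0: Δleader=(-23.000, -6.000, 26.000°), engaged; cmd=(-10.500, -1.500, 79.000°) → follower=(10.500, -0.500, 70.000°)
step 1: Δleader=(-18.000, 0.000, 24.000°), engaged; cmd=(-8.000, 0.000, 73.000°) → follower=(2.500, -0.500, 143.000°)
step 2: Δleader=(4.000, 7.000, 44.000°), engaged; cmd=(3.000, 1.750, 133.000°) → follower=(5.500, 1.250, 276.000°)
step 3: Δleader=(-2.000, -10.000, -37.000°), engaged; cmd=(0.000, -2.500, -110.000°) → follower=(5.500, -1.250, 166.000°)
step 4: Δleader=(8.000, -5.000, 39.000°), disengaged; cmd=(0,0,0) → follower holds at (5.500, -1.250, 166.000°)


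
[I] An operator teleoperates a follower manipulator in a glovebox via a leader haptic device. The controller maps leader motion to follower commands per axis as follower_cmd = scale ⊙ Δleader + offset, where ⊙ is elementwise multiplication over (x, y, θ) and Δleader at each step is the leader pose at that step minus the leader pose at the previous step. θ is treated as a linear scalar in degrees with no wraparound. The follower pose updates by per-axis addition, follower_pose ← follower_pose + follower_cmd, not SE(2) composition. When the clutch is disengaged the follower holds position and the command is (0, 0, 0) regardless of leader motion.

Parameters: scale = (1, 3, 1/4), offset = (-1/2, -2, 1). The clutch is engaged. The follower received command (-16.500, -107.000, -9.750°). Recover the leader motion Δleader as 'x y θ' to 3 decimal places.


-16.000 -35.000 -43.000

axis x: (-16.500 − -1/2) / (1) = -16.000
axis y: (-107.000 − -2) / (3) = -35.000
axis θ: (-9.750 − 1) / (1/4) = -43.000


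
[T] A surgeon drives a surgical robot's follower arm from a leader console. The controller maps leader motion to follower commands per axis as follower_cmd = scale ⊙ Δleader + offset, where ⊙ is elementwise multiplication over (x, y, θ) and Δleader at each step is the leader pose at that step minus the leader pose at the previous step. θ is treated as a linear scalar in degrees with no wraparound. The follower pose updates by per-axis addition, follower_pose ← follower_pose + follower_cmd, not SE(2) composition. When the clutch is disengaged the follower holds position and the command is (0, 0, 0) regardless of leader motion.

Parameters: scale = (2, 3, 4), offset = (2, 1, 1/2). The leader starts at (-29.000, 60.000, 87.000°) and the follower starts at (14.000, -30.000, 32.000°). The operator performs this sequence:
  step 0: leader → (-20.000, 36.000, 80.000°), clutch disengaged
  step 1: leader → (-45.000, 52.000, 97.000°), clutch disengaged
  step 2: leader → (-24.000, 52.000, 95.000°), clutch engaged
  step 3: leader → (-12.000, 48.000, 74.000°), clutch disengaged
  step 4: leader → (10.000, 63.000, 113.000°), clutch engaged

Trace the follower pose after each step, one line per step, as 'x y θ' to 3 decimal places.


14.000 -30.000 32.000
14.000 -30.000 32.000
58.000 -29.000 24.500
58.000 -29.000 24.500
104.000 17.000 181.000

step 0: Δleader=(9.000, -24.000, -7.000°), disengaged; cmd=(0,0,0) → follower holds at (14.000, -30.000, 32.000°)
step 1: Δleader=(-25.000, 16.000, 17.000°), disengaged; cmd=(0,0,0) → follower holds at (14.000, -30.000, 32.000°)
step 2: Δleader=(21.000, 0.000, -2.000°), engaged; cmd=(44.000, 1.000, -7.500°) → follower=(58.000, -29.000, 24.500°)
step 3: Δleader=(12.000, -4.000, -21.000°), disengaged; cmd=(0,0,0) → follower holds at (58.000, -29.000, 24.500°)
step 4: Δleader=(22.000, 15.000, 39.000°), engaged; cmd=(46.000, 46.000, 156.500°) → follower=(104.000, 17.000, 181.000°)


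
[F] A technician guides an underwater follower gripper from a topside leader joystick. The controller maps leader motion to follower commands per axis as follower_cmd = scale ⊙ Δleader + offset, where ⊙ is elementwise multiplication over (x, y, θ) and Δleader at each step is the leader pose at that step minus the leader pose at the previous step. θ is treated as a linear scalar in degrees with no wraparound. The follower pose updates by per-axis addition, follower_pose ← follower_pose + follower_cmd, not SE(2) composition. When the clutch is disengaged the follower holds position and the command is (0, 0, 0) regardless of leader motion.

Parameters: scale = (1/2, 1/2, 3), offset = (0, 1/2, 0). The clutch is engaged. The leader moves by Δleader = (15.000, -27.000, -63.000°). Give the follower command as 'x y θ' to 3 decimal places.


7.500 -13.000 -189.000

axis x: 1/2·15.000 + 0 = 7.500
axis y: 1/2·-27.000 + 1/2 = -13.000
axis θ: 3·-63.000 + 0 = -189.000


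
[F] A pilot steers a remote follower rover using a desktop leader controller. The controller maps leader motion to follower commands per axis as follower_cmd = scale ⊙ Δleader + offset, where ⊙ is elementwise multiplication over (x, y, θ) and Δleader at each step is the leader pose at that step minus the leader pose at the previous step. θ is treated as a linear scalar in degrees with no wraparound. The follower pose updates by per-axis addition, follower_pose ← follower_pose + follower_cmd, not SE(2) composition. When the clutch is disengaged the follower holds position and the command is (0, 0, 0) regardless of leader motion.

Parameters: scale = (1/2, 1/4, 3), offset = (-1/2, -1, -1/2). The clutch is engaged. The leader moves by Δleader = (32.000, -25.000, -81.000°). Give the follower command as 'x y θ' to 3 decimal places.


15.500 -7.250 -243.500

axis x: 1/2·32.000 + -1/2 = 15.500
axis y: 1/4·-25.000 + -1 = -7.250
axis θ: 3·-81.000 + -1/2 = -243.500


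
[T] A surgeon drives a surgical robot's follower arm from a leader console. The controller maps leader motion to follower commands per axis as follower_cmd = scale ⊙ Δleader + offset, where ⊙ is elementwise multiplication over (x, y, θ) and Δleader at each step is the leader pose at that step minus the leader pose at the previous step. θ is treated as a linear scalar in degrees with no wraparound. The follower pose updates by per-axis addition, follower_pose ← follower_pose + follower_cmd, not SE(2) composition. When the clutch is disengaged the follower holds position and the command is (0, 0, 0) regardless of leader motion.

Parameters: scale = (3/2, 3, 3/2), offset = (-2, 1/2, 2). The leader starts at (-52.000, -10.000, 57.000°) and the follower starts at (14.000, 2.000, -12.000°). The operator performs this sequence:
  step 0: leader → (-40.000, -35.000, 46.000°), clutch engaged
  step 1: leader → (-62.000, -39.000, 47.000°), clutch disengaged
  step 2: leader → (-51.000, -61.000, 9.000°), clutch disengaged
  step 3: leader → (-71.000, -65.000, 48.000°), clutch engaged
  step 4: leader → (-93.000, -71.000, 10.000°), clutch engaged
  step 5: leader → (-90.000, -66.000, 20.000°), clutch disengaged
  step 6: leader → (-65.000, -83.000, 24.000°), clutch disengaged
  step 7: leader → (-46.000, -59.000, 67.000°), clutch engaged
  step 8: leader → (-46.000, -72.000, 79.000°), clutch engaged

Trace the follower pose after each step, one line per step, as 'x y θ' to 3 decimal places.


30.000 -72.500 -26.500
30.000 -72.500 -26.500
30.000 -72.500 -26.500
-2.000 -84.000 34.000
-37.000 -101.500 -21.000
-37.000 -101.500 -21.000
-37.000 -101.500 -21.000
-10.500 -29.000 45.500
-12.500 -67.500 65.500

step 0: Δleader=(12.000, -25.000, -11.000°), engaged; cmd=(16.000, -74.500, -14.500°) → follower=(30.000, -72.500, -26.500°)
step 1: Δleader=(-22.000, -4.000, 1.000°), disengaged; cmd=(0,0,0) → follower holds at (30.000, -72.500, -26.500°)
step 2: Δleader=(11.000, -22.000, -38.000°), disengaged; cmd=(0,0,0) → follower holds at (30.000, -72.500, -26.500°)
step 3: Δleader=(-20.000, -4.000, 39.000°), engaged; cmd=(-32.000, -11.500, 60.500°) → follower=(-2.000, -84.000, 34.000°)
step 4: Δleader=(-22.000, -6.000, -38.000°), engaged; cmd=(-35.000, -17.500, -55.000°) → follower=(-37.000, -101.500, -21.000°)
step 5: Δleader=(3.000, 5.000, 10.000°), disengaged; cmd=(0,0,0) → follower holds at (-37.000, -101.500, -21.000°)
step 6: Δleader=(25.000, -17.000, 4.000°), disengaged; cmd=(0,0,0) → follower holds at (-37.000, -101.500, -21.000°)
step 7: Δleader=(19.000, 24.000, 43.000°), engaged; cmd=(26.500, 72.500, 66.500°) → follower=(-10.500, -29.000, 45.500°)
step 8: Δleader=(0.000, -13.000, 12.000°), engaged; cmd=(-2.000, -38.500, 20.000°) → follower=(-12.500, -67.500, 65.500°)


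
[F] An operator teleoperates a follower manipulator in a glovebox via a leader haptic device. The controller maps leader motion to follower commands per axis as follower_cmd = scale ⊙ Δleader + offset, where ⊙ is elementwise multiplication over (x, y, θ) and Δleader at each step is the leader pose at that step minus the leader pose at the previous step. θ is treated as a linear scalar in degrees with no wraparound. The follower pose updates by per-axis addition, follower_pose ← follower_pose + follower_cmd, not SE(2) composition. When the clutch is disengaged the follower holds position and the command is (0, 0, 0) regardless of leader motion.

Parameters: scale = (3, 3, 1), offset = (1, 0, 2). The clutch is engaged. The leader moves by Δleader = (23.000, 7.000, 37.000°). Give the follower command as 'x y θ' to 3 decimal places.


70.000 21.000 39.000

axis x: 3·23.000 + 1 = 70.000
axis y: 3·7.000 + 0 = 21.000
axis θ: 1·37.000 + 2 = 39.000


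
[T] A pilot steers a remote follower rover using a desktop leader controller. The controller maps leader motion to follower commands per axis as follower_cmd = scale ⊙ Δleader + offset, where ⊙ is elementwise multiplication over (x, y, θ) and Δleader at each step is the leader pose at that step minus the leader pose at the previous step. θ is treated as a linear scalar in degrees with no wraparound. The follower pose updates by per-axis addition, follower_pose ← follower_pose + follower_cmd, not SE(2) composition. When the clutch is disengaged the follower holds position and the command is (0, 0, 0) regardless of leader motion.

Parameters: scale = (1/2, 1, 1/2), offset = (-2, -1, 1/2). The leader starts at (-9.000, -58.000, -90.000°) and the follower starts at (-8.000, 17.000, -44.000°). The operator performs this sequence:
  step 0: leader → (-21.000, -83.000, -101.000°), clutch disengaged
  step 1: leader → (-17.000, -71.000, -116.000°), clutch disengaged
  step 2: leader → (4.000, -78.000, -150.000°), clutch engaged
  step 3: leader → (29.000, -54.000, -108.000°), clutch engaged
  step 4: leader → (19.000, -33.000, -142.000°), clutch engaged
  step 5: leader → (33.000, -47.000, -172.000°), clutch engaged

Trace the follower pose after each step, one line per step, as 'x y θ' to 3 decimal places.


-8.000 17.000 -44.000
-8.000 17.000 -44.000
0.500 9.000 -60.500
11.000 32.000 -39.000
4.000 52.000 -55.500
9.000 37.000 -70.000

step 0: Δleader=(-12.000, -25.000, -11.000°), disengaged; cmd=(0,0,0) → follower holds at (-8.000, 17.000, -44.000°)
step 1: Δleader=(4.000, 12.000, -15.000°), disengaged; cmd=(0,0,0) → follower holds at (-8.000, 17.000, -44.000°)
step 2: Δleader=(21.000, -7.000, -34.000°), engaged; cmd=(8.500, -8.000, -16.500°) → follower=(0.500, 9.000, -60.500°)
step 3: Δleader=(25.000, 24.000, 42.000°), engaged; cmd=(10.500, 23.000, 21.500°) → follower=(11.000, 32.000, -39.000°)
step 4: Δleader=(-10.000, 21.000, -34.000°), engaged; cmd=(-7.000, 20.000, -16.500°) → follower=(4.000, 52.000, -55.500°)
step 5: Δleader=(14.000, -14.000, -30.000°), engaged; cmd=(5.000, -15.000, -14.500°) → follower=(9.000, 37.000, -70.000°)


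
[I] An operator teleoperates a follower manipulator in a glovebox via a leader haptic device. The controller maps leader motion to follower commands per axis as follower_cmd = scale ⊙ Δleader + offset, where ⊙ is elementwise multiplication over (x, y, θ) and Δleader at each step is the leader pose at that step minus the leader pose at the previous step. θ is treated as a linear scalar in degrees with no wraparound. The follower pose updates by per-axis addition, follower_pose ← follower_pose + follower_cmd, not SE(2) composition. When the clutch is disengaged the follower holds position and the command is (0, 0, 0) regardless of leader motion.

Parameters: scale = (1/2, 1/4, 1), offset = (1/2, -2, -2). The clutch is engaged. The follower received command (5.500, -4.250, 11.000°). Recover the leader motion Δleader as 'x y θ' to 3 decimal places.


axis x: (5.500 − 1/2) / (1/2) = 10.000
axis y: (-4.250 − -2) / (1/4) = -9.000
axis θ: (11.000 − -2) / (1) = 13.000

10.000 -9.000 13.000


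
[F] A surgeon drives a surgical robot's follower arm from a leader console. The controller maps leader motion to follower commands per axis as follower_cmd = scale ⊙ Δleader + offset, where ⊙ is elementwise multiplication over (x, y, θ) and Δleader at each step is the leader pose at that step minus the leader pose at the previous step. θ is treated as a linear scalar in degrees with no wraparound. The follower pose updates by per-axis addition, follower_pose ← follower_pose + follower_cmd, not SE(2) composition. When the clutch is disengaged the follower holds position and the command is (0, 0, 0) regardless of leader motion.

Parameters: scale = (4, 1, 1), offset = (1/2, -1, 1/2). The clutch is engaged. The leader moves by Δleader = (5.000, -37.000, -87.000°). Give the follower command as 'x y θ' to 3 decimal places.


20.500 -38.000 -86.500

axis x: 4·5.000 + 1/2 = 20.500
axis y: 1·-37.000 + -1 = -38.000
axis θ: 1·-87.000 + 1/2 = -86.500


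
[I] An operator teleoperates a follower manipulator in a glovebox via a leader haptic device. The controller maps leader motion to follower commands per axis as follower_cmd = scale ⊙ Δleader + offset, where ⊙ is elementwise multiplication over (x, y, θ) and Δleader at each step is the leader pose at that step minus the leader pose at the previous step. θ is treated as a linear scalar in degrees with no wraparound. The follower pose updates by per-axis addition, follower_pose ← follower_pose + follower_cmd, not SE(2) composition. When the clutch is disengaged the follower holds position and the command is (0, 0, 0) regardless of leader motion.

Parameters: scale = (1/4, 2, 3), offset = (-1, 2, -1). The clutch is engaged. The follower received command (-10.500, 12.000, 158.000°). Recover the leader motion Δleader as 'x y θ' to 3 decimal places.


axis x: (-10.500 − -1) / (1/4) = -38.000
axis y: (12.000 − 2) / (2) = 5.000
axis θ: (158.000 − -1) / (3) = 53.000

-38.000 5.000 53.000


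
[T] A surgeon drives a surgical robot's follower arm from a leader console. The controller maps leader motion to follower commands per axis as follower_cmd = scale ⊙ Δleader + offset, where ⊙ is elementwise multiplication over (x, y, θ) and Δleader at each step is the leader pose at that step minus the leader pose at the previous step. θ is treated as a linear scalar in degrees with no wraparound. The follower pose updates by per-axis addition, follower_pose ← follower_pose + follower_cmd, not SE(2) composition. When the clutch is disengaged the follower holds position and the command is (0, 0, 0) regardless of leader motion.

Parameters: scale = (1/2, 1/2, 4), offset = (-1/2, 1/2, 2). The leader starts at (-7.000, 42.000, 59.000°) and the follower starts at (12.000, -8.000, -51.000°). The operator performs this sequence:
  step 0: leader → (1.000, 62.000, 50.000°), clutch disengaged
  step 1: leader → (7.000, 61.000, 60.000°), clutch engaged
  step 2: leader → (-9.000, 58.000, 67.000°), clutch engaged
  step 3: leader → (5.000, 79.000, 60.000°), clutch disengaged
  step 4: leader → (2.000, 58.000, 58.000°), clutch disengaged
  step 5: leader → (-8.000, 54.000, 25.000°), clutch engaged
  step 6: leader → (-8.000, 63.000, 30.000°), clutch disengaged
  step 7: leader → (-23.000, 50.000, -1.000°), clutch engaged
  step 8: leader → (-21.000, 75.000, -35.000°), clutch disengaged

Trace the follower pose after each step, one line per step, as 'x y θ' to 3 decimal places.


12.000 -8.000 -51.000
14.500 -8.000 -9.000
6.000 -9.000 21.000
6.000 -9.000 21.000
6.000 -9.000 21.000
0.500 -10.500 -109.000
0.500 -10.500 -109.000
-7.500 -16.500 -231.000
-7.500 -16.500 -231.000

step 0: Δleader=(8.000, 20.000, -9.000°), disengaged; cmd=(0,0,0) → follower holds at (12.000, -8.000, -51.000°)
step 1: Δleader=(6.000, -1.000, 10.000°), engaged; cmd=(2.500, 0.000, 42.000°) → follower=(14.500, -8.000, -9.000°)
step 2: Δleader=(-16.000, -3.000, 7.000°), engaged; cmd=(-8.500, -1.000, 30.000°) → follower=(6.000, -9.000, 21.000°)
step 3: Δleader=(14.000, 21.000, -7.000°), disengaged; cmd=(0,0,0) → follower holds at (6.000, -9.000, 21.000°)
step 4: Δleader=(-3.000, -21.000, -2.000°), disengaged; cmd=(0,0,0) → follower holds at (6.000, -9.000, 21.000°)
step 5: Δleader=(-10.000, -4.000, -33.000°), engaged; cmd=(-5.500, -1.500, -130.000°) → follower=(0.500, -10.500, -109.000°)
step 6: Δleader=(0.000, 9.000, 5.000°), disengaged; cmd=(0,0,0) → follower holds at (0.500, -10.500, -109.000°)
step 7: Δleader=(-15.000, -13.000, -31.000°), engaged; cmd=(-8.000, -6.000, -122.000°) → follower=(-7.500, -16.500, -231.000°)
step 8: Δleader=(2.000, 25.000, -34.000°), disengaged; cmd=(0,0,0) → follower holds at (-7.500, -16.500, -231.000°)


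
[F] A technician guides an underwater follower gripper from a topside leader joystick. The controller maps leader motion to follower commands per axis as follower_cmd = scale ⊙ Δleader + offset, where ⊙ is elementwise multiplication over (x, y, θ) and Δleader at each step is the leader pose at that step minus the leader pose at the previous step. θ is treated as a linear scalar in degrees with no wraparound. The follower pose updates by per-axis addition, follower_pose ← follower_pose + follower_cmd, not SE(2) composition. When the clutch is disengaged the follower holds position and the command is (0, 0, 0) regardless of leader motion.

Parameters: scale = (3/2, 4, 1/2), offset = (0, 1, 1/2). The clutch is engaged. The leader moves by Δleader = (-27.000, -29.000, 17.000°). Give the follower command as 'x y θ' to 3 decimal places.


axis x: 3/2·-27.000 + 0 = -40.500
axis y: 4·-29.000 + 1 = -115.000
axis θ: 1/2·17.000 + 1/2 = 9.000

-40.500 -115.000 9.000


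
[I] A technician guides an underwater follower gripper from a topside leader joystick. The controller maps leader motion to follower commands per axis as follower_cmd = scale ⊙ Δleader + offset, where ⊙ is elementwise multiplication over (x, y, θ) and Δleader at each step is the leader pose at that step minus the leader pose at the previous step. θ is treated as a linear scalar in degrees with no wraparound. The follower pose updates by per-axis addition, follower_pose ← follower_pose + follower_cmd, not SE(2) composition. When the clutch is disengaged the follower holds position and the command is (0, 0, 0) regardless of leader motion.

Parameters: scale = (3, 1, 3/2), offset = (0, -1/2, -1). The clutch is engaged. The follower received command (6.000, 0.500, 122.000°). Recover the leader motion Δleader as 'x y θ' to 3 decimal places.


2.000 1.000 82.000

axis x: (6.000 − 0) / (3) = 2.000
axis y: (0.500 − -1/2) / (1) = 1.000
axis θ: (122.000 − -1) / (3/2) = 82.000


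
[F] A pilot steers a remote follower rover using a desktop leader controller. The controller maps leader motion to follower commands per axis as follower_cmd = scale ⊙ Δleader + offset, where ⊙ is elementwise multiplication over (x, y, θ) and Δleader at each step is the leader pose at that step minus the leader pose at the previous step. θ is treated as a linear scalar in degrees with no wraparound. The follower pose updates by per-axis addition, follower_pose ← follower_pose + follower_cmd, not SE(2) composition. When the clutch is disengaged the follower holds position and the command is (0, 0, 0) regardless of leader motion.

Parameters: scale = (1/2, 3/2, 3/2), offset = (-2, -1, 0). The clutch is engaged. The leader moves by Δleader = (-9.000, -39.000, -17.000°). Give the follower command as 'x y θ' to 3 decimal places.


-6.500 -59.500 -25.500

axis x: 1/2·-9.000 + -2 = -6.500
axis y: 3/2·-39.000 + -1 = -59.500
axis θ: 3/2·-17.000 + 0 = -25.500


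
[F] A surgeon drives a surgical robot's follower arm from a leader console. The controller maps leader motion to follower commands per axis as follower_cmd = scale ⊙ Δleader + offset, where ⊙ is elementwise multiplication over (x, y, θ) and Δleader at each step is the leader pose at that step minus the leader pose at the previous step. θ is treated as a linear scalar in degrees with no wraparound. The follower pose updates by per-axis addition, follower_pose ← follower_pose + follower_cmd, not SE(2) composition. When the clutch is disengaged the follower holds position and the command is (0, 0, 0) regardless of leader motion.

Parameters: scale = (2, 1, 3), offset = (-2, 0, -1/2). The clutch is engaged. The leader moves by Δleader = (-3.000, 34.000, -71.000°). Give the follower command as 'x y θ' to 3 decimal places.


-8.000 34.000 -213.500

axis x: 2·-3.000 + -2 = -8.000
axis y: 1·34.000 + 0 = 34.000
axis θ: 3·-71.000 + -1/2 = -213.500


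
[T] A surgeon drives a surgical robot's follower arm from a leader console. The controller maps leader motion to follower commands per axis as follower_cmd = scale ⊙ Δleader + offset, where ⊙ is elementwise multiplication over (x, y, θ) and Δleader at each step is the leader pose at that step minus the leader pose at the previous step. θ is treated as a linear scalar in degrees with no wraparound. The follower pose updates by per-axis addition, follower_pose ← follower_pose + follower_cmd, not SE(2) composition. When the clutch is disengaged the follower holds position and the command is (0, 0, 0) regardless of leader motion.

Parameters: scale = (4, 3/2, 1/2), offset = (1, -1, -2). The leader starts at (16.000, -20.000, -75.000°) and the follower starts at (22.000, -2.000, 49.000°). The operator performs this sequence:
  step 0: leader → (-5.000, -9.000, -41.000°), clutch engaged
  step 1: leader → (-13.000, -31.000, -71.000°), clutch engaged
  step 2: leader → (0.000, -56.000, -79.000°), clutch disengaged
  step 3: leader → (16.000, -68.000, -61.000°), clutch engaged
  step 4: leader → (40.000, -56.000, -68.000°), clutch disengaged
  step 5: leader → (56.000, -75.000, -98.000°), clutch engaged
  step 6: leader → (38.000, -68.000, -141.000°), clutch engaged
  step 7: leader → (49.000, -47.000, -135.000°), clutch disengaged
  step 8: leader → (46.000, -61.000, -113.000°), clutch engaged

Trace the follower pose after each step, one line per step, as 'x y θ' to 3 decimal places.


-61.000 13.500 64.000
-92.000 -20.500 47.000
-92.000 -20.500 47.000
-27.000 -39.500 54.000
-27.000 -39.500 54.000
38.000 -69.000 37.000
-33.000 -59.500 13.500
-33.000 -59.500 13.500
-44.000 -81.500 22.500

step 0: Δleader=(-21.000, 11.000, 34.000°), engaged; cmd=(-83.000, 15.500, 15.000°) → follower=(-61.000, 13.500, 64.000°)
step 1: Δleader=(-8.000, -22.000, -30.000°), engaged; cmd=(-31.000, -34.000, -17.000°) → follower=(-92.000, -20.500, 47.000°)
step 2: Δleader=(13.000, -25.000, -8.000°), disengaged; cmd=(0,0,0) → follower holds at (-92.000, -20.500, 47.000°)
step 3: Δleader=(16.000, -12.000, 18.000°), engaged; cmd=(65.000, -19.000, 7.000°) → follower=(-27.000, -39.500, 54.000°)
step 4: Δleader=(24.000, 12.000, -7.000°), disengaged; cmd=(0,0,0) → follower holds at (-27.000, -39.500, 54.000°)
step 5: Δleader=(16.000, -19.000, -30.000°), engaged; cmd=(65.000, -29.500, -17.000°) → follower=(38.000, -69.000, 37.000°)
step 6: Δleader=(-18.000, 7.000, -43.000°), engaged; cmd=(-71.000, 9.500, -23.500°) → follower=(-33.000, -59.500, 13.500°)
step 7: Δleader=(11.000, 21.000, 6.000°), disengaged; cmd=(0,0,0) → follower holds at (-33.000, -59.500, 13.500°)
step 8: Δleader=(-3.000, -14.000, 22.000°), engaged; cmd=(-11.000, -22.000, 9.000°) → follower=(-44.000, -81.500, 22.500°)


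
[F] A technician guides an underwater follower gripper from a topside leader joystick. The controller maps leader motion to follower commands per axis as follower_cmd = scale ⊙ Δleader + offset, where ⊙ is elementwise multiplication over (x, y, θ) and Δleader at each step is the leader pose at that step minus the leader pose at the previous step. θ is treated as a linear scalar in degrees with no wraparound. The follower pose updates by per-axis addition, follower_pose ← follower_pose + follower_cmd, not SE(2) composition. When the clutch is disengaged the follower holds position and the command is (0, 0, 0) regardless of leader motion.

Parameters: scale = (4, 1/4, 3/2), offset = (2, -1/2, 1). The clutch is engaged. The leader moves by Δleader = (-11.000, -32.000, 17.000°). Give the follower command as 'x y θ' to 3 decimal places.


-42.000 -8.500 26.500

axis x: 4·-11.000 + 2 = -42.000
axis y: 1/4·-32.000 + -1/2 = -8.500
axis θ: 3/2·17.000 + 1 = 26.500


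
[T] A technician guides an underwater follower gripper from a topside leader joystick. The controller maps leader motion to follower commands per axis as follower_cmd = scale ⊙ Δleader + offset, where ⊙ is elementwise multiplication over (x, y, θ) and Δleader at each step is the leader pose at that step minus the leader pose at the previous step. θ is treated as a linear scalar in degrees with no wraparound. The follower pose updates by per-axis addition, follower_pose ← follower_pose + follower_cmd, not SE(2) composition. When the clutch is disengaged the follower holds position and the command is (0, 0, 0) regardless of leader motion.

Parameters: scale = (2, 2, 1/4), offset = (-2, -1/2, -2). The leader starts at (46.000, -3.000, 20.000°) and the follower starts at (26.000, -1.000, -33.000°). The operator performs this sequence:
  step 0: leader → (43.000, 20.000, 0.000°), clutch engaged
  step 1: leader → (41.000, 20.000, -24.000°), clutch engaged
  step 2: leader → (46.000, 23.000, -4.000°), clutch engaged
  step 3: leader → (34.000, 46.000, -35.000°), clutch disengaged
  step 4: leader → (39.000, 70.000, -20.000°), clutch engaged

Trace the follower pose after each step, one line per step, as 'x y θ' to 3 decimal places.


18.000 44.500 -40.000
12.000 44.000 -48.000
20.000 49.500 -45.000
20.000 49.500 -45.000
28.000 97.000 -43.250

step 0: Δleader=(-3.000, 23.000, -20.000°), engaged; cmd=(-8.000, 45.500, -7.000°) → follower=(18.000, 44.500, -40.000°)
step 1: Δleader=(-2.000, 0.000, -24.000°), engaged; cmd=(-6.000, -0.500, -8.000°) → follower=(12.000, 44.000, -48.000°)
step 2: Δleader=(5.000, 3.000, 20.000°), engaged; cmd=(8.000, 5.500, 3.000°) → follower=(20.000, 49.500, -45.000°)
step 3: Δleader=(-12.000, 23.000, -31.000°), disengaged; cmd=(0,0,0) → follower holds at (20.000, 49.500, -45.000°)
step 4: Δleader=(5.000, 24.000, 15.000°), engaged; cmd=(8.000, 47.500, 1.750°) → follower=(28.000, 97.000, -43.250°)


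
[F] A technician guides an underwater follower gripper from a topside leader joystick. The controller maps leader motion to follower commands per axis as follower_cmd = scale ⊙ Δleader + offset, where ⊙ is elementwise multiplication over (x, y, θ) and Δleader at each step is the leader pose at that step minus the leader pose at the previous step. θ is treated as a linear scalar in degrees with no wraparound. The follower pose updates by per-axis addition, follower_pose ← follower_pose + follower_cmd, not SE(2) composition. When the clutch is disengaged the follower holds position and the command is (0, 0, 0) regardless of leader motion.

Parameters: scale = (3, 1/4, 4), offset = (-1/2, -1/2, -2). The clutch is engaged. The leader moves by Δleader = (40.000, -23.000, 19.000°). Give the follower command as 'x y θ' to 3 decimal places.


axis x: 3·40.000 + -1/2 = 119.500
axis y: 1/4·-23.000 + -1/2 = -6.250
axis θ: 4·19.000 + -2 = 74.000

119.500 -6.250 74.000


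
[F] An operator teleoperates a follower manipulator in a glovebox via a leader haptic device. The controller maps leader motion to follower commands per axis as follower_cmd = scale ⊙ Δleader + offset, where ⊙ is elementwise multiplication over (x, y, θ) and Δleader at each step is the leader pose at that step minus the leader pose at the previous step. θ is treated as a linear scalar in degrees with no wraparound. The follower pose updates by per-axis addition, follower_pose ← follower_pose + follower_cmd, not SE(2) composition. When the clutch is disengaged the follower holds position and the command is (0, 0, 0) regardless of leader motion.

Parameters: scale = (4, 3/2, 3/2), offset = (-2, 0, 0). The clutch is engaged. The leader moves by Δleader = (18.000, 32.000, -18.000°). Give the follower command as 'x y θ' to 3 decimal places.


70.000 48.000 -27.000

axis x: 4·18.000 + -2 = 70.000
axis y: 3/2·32.000 + 0 = 48.000
axis θ: 3/2·-18.000 + 0 = -27.000


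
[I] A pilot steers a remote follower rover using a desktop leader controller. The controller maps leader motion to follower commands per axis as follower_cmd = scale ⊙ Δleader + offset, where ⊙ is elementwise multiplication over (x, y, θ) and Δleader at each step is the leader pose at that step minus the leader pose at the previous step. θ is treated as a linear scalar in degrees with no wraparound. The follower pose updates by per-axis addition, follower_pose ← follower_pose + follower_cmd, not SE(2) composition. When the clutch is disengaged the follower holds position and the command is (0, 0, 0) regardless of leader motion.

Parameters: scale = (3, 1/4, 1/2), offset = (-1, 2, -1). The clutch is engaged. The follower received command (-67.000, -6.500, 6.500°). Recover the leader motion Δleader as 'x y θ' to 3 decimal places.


-22.000 -34.000 15.000

axis x: (-67.000 − -1) / (3) = -22.000
axis y: (-6.500 − 2) / (1/4) = -34.000
axis θ: (6.500 − -1) / (1/2) = 15.000


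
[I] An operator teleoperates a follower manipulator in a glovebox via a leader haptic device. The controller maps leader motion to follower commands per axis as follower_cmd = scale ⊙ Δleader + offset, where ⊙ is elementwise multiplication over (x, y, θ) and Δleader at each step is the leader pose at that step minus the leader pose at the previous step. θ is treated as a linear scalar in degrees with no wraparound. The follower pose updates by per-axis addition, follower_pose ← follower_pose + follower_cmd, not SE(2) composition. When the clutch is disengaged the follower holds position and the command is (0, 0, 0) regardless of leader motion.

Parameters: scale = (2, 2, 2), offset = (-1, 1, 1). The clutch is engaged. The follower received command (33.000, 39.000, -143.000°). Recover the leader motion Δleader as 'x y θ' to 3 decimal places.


axis x: (33.000 − -1) / (2) = 17.000
axis y: (39.000 − 1) / (2) = 19.000
axis θ: (-143.000 − 1) / (2) = -72.000

17.000 19.000 -72.000


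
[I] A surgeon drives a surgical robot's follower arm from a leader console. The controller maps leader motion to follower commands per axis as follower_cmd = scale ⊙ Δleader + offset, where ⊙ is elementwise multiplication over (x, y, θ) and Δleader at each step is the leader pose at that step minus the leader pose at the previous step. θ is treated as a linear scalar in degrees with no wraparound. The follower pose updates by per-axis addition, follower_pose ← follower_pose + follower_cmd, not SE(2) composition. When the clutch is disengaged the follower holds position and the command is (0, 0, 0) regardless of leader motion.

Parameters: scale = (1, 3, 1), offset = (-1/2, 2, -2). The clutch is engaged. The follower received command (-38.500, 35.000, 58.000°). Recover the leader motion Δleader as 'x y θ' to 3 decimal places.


axis x: (-38.500 − -1/2) / (1) = -38.000
axis y: (35.000 − 2) / (3) = 11.000
axis θ: (58.000 − -2) / (1) = 60.000

-38.000 11.000 60.000
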